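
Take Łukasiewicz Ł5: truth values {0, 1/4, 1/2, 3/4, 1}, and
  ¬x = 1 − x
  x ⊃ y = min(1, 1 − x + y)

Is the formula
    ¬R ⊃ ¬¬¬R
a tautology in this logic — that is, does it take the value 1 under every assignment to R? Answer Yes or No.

R = 0 ↦ 1
R = 1/4 ↦ 1
R = 1/2 ↦ 1
R = 3/4 ↦ 1
R = 1 ↦ 1
Every assignment gives a value ≥ 1.

Yes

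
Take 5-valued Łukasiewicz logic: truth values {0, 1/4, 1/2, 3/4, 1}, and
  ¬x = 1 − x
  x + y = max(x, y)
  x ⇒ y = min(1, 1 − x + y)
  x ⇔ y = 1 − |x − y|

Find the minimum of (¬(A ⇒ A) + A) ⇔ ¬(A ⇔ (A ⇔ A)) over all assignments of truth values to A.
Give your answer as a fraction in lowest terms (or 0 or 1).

Take A = 0:
A ⇒ A = 0 ⇒ 0 = 1
¬(A ⇒ A) = ¬1 = 0
¬(A ⇒ A) + A = 0 + 0 = 0
A ⇔ A = 0 ⇔ 0 = 1
A ⇔ (A ⇔ A) = 0 ⇔ 1 = 0
¬(A ⇔ (A ⇔ A)) = ¬0 = 1
(¬(A ⇒ A) + A) ⇔ ¬(A ⇔ (A ⇔ A)) = 0 ⇔ 1 = 0
No assignment yields a value below 0, so this is the minimum.

0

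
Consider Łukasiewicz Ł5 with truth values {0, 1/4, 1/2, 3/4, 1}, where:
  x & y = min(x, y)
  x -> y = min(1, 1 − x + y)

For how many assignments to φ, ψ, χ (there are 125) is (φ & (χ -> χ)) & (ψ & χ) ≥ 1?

1

value 1: 1 assignment (counts)
value 3/4: 7 assignments
value 1/2: 19 assignments
value 1/4: 37 assignments
value 0: 61 assignments
So 1 of the 125 assignments meets the threshold.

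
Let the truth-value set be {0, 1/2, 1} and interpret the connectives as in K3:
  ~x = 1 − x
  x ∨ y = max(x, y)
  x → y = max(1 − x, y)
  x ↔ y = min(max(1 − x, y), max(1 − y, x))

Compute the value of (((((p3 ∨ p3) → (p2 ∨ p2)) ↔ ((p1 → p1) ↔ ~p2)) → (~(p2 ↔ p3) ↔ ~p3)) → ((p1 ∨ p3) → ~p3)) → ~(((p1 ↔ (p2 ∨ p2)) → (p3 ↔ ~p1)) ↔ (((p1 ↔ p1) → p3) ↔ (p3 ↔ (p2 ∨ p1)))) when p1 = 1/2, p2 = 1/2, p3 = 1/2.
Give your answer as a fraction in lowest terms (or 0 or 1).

p3 ∨ p3 = 1/2 ∨ 1/2 = 1/2
p2 ∨ p2 = 1/2 ∨ 1/2 = 1/2
(p3 ∨ p3) → (p2 ∨ p2) = 1/2 → 1/2 = 1/2
p1 → p1 = 1/2 → 1/2 = 1/2
~p2 = ~1/2 = 1/2
(p1 → p1) ↔ ~p2 = 1/2 ↔ 1/2 = 1/2
((p3 ∨ p3) → (p2 ∨ p2)) ↔ ((p1 → p1) ↔ ~p2) = 1/2 ↔ 1/2 = 1/2
p2 ↔ p3 = 1/2 ↔ 1/2 = 1/2
~(p2 ↔ p3) = ~1/2 = 1/2
~p3 = ~1/2 = 1/2
~(p2 ↔ p3) ↔ ~p3 = 1/2 ↔ 1/2 = 1/2
(((p3 ∨ p3) → (p2 ∨ p2)) ↔ ((p1 → p1) ↔ ~p2)) → (~(p2 ↔ p3) ↔ ~p3) = 1/2 → 1/2 = 1/2
p1 ∨ p3 = 1/2 ∨ 1/2 = 1/2
~p3 = ~1/2 = 1/2
(p1 ∨ p3) → ~p3 = 1/2 → 1/2 = 1/2
((((p3 ∨ p3) → (p2 ∨ p2)) ↔ ((p1 → p1) ↔ ~p2)) → (~(p2 ↔ p3) ↔ ~p3)) → ((p1 ∨ p3) → ~p3) = 1/2 → 1/2 = 1/2
p2 ∨ p2 = 1/2 ∨ 1/2 = 1/2
p1 ↔ (p2 ∨ p2) = 1/2 ↔ 1/2 = 1/2
~p1 = ~1/2 = 1/2
p3 ↔ ~p1 = 1/2 ↔ 1/2 = 1/2
(p1 ↔ (p2 ∨ p2)) → (p3 ↔ ~p1) = 1/2 → 1/2 = 1/2
p1 ↔ p1 = 1/2 ↔ 1/2 = 1/2
(p1 ↔ p1) → p3 = 1/2 → 1/2 = 1/2
p2 ∨ p1 = 1/2 ∨ 1/2 = 1/2
p3 ↔ (p2 ∨ p1) = 1/2 ↔ 1/2 = 1/2
((p1 ↔ p1) → p3) ↔ (p3 ↔ (p2 ∨ p1)) = 1/2 ↔ 1/2 = 1/2
((p1 ↔ (p2 ∨ p2)) → (p3 ↔ ~p1)) ↔ (((p1 ↔ p1) → p3) ↔ (p3 ↔ (p2 ∨ p1))) = 1/2 ↔ 1/2 = 1/2
~(((p1 ↔ (p2 ∨ p2)) → (p3 ↔ ~p1)) ↔ (((p1 ↔ p1) → p3) ↔ (p3 ↔ (p2 ∨ p1)))) = ~1/2 = 1/2
(((((p3 ∨ p3) → (p2 ∨ p2)) ↔ ((p1 → p1) ↔ ~p2)) → (~(p2 ↔ p3) ↔ ~p3)) → ((p1 ∨ p3) → ~p3)) → ~(((p1 ↔ (p2 ∨ p2)) → (p3 ↔ ~p1)) ↔ (((p1 ↔ p1) → p3) ↔ (p3 ↔ (p2 ∨ p1)))) = 1/2 → 1/2 = 1/2

1/2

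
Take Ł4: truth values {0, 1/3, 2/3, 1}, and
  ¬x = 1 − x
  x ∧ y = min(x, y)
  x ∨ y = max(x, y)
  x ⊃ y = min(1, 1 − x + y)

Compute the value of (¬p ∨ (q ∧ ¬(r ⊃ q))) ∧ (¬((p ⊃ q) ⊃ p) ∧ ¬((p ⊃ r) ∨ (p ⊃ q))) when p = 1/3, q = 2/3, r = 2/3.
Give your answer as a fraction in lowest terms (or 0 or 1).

¬p = ¬1/3 = 2/3
r ⊃ q = 2/3 ⊃ 2/3 = 1
¬(r ⊃ q) = ¬1 = 0
q ∧ ¬(r ⊃ q) = 2/3 ∧ 0 = 0
¬p ∨ (q ∧ ¬(r ⊃ q)) = 2/3 ∨ 0 = 2/3
p ⊃ q = 1/3 ⊃ 2/3 = 1
(p ⊃ q) ⊃ p = 1 ⊃ 1/3 = 1/3
¬((p ⊃ q) ⊃ p) = ¬1/3 = 2/3
p ⊃ r = 1/3 ⊃ 2/3 = 1
p ⊃ q = 1/3 ⊃ 2/3 = 1
(p ⊃ r) ∨ (p ⊃ q) = 1 ∨ 1 = 1
¬((p ⊃ r) ∨ (p ⊃ q)) = ¬1 = 0
¬((p ⊃ q) ⊃ p) ∧ ¬((p ⊃ r) ∨ (p ⊃ q)) = 2/3 ∧ 0 = 0
(¬p ∨ (q ∧ ¬(r ⊃ q))) ∧ (¬((p ⊃ q) ⊃ p) ∧ ¬((p ⊃ r) ∨ (p ⊃ q))) = 2/3 ∧ 0 = 0

0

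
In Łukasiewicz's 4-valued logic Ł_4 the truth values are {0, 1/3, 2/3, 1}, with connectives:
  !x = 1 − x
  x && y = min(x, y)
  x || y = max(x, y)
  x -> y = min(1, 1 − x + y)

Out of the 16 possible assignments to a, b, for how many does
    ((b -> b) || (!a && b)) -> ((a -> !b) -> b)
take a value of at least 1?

a = 0, b = 0 ↦ 0  <
a = 0, b = 1/3 ↦ 1/3  <
a = 0, b = 2/3 ↦ 2/3  <
a = 0, b = 1 ↦ 1  ≥
a = 1/3, b = 0 ↦ 0  <
a = 1/3, b = 1/3 ↦ 1/3  <
a = 1/3, b = 2/3 ↦ 2/3  <
a = 1/3, b = 1 ↦ 1  ≥
a = 2/3, b = 0 ↦ 0  <
a = 2/3, b = 1/3 ↦ 1/3  <
a = 2/3, b = 2/3 ↦ 1  ≥
a = 2/3, b = 1 ↦ 1  ≥
a = 1, b = 0 ↦ 0  <
a = 1, b = 1/3 ↦ 2/3  <
a = 1, b = 2/3 ↦ 1  ≥
a = 1, b = 1 ↦ 1  ≥
So 6 of the 16 assignments meet the threshold.

6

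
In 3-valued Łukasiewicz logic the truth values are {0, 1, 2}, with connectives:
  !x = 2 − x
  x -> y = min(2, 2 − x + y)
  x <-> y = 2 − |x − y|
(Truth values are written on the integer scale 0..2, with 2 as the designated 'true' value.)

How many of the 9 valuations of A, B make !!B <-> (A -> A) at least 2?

3

A = 0, B = 0 ↦ 0  <
A = 0, B = 1 ↦ 1  <
A = 0, B = 2 ↦ 2  ≥
A = 1, B = 0 ↦ 0  <
A = 1, B = 1 ↦ 1  <
A = 1, B = 2 ↦ 2  ≥
A = 2, B = 0 ↦ 0  <
A = 2, B = 1 ↦ 1  <
A = 2, B = 2 ↦ 2  ≥
So 3 of the 9 assignments meet the threshold.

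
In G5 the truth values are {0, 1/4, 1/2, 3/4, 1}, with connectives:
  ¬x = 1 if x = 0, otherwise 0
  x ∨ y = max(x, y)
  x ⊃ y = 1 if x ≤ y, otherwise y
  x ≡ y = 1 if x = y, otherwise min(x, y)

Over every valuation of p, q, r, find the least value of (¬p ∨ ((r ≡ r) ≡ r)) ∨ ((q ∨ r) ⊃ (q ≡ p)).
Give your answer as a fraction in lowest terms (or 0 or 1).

1/4

Take p = 1/4, q = 0, r = 1/4:
¬p = ¬1/4 = 0
r ≡ r = 1/4 ≡ 1/4 = 1
(r ≡ r) ≡ r = 1 ≡ 1/4 = 1/4
¬p ∨ ((r ≡ r) ≡ r) = 0 ∨ 1/4 = 1/4
q ∨ r = 0 ∨ 1/4 = 1/4
q ≡ p = 0 ≡ 1/4 = 0
(q ∨ r) ⊃ (q ≡ p) = 1/4 ⊃ 0 = 0
(¬p ∨ ((r ≡ r) ≡ r)) ∨ ((q ∨ r) ⊃ (q ≡ p)) = 1/4 ∨ 0 = 1/4
No assignment yields a value below 1/4, so this is the minimum.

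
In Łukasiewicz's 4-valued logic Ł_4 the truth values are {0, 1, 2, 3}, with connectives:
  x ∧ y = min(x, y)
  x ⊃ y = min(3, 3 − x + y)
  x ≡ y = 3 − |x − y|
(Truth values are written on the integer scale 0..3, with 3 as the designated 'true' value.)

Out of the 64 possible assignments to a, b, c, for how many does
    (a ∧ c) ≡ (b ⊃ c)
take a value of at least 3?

value 3: 13 assignments (counts)
value 2: 19 assignments
value 1: 19 assignments
value 0: 13 assignments
So 13 of the 64 assignments meet the threshold.

13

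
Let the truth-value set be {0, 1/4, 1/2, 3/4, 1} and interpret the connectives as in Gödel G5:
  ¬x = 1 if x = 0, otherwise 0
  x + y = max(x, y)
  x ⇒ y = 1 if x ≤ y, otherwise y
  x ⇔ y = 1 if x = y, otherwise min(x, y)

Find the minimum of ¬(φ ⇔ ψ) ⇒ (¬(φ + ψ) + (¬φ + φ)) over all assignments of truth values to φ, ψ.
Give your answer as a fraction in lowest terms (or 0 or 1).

1/4

Take φ = 1/4, ψ = 0:
φ ⇔ ψ = 1/4 ⇔ 0 = 0
¬(φ ⇔ ψ) = ¬0 = 1
φ + ψ = 1/4 + 0 = 1/4
¬(φ + ψ) = ¬1/4 = 0
¬φ = ¬1/4 = 0
¬φ + φ = 0 + 1/4 = 1/4
¬(φ + ψ) + (¬φ + φ) = 0 + 1/4 = 1/4
¬(φ ⇔ ψ) ⇒ (¬(φ + ψ) + (¬φ + φ)) = 1 ⇒ 1/4 = 1/4
No assignment yields a value below 1/4, so this is the minimum.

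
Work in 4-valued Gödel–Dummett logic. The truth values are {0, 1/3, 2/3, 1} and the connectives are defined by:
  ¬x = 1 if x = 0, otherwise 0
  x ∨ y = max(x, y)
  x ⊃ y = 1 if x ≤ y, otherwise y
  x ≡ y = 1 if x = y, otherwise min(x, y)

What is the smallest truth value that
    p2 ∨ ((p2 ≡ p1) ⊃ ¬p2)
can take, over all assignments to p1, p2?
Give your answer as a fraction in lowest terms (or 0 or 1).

Take p1 = 1/3, p2 = 1/3:
p2 ≡ p1 = 1/3 ≡ 1/3 = 1
¬p2 = ¬1/3 = 0
(p2 ≡ p1) ⊃ ¬p2 = 1 ⊃ 0 = 0
p2 ∨ ((p2 ≡ p1) ⊃ ¬p2) = 1/3 ∨ 0 = 1/3
No assignment yields a value below 1/3, so this is the minimum.

1/3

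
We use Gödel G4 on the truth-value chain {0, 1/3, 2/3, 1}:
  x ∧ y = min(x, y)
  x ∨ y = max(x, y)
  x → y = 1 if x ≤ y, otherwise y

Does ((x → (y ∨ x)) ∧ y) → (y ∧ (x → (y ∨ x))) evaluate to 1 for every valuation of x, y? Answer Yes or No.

x = 0, y = 0 ↦ 1
x = 0, y = 1/3 ↦ 1
x = 0, y = 2/3 ↦ 1
x = 0, y = 1 ↦ 1
x = 1/3, y = 0 ↦ 1
x = 1/3, y = 1/3 ↦ 1
x = 1/3, y = 2/3 ↦ 1
x = 1/3, y = 1 ↦ 1
x = 2/3, y = 0 ↦ 1
x = 2/3, y = 1/3 ↦ 1
x = 2/3, y = 2/3 ↦ 1
x = 2/3, y = 1 ↦ 1
x = 1, y = 0 ↦ 1
x = 1, y = 1/3 ↦ 1
x = 1, y = 2/3 ↦ 1
x = 1, y = 1 ↦ 1
Every assignment gives a value ≥ 1.

Yes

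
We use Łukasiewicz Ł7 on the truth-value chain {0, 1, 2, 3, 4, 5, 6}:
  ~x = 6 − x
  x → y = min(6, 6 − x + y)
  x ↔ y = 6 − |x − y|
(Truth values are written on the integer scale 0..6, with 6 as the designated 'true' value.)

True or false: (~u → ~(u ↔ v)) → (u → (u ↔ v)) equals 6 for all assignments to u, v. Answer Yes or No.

No

Counterexample: take u = 4, v = 0.
~u = ~4 = 2
u ↔ v = 4 ↔ 0 = 2
~(u ↔ v) = ~2 = 4
~u → ~(u ↔ v) = 2 → 4 = 6
u ↔ v = 4 ↔ 0 = 2
u → (u ↔ v) = 4 → 2 = 4
(~u → ~(u ↔ v)) → (u → (u ↔ v)) = 6 → 4 = 4
This gives 4 ≠ 6.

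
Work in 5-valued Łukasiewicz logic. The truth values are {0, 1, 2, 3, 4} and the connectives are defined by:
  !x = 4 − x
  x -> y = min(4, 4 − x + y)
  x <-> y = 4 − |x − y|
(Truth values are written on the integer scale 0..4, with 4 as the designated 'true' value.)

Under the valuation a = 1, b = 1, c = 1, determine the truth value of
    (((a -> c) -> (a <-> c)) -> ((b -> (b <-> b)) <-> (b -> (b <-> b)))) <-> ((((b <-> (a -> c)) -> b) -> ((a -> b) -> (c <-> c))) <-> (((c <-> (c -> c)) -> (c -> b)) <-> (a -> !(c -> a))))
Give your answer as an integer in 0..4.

3

a -> c = 1 -> 1 = 4
a <-> c = 1 <-> 1 = 4
(a -> c) -> (a <-> c) = 4 -> 4 = 4
b <-> b = 1 <-> 1 = 4
b -> (b <-> b) = 1 -> 4 = 4
b <-> b = 1 <-> 1 = 4
b -> (b <-> b) = 1 -> 4 = 4
(b -> (b <-> b)) <-> (b -> (b <-> b)) = 4 <-> 4 = 4
((a -> c) -> (a <-> c)) -> ((b -> (b <-> b)) <-> (b -> (b <-> b))) = 4 -> 4 = 4
a -> c = 1 -> 1 = 4
b <-> (a -> c) = 1 <-> 4 = 1
(b <-> (a -> c)) -> b = 1 -> 1 = 4
a -> b = 1 -> 1 = 4
c <-> c = 1 <-> 1 = 4
(a -> b) -> (c <-> c) = 4 -> 4 = 4
((b <-> (a -> c)) -> b) -> ((a -> b) -> (c <-> c)) = 4 -> 4 = 4
c -> c = 1 -> 1 = 4
c <-> (c -> c) = 1 <-> 4 = 1
c -> b = 1 -> 1 = 4
(c <-> (c -> c)) -> (c -> b) = 1 -> 4 = 4
c -> a = 1 -> 1 = 4
!(c -> a) = !4 = 0
a -> !(c -> a) = 1 -> 0 = 3
((c <-> (c -> c)) -> (c -> b)) <-> (a -> !(c -> a)) = 4 <-> 3 = 3
(((b <-> (a -> c)) -> b) -> ((a -> b) -> (c <-> c))) <-> (((c <-> (c -> c)) -> (c -> b)) <-> (a -> !(c -> a))) = 4 <-> 3 = 3
(((a -> c) -> (a <-> c)) -> ((b -> (b <-> b)) <-> (b -> (b <-> b)))) <-> ((((b <-> (a -> c)) -> b) -> ((a -> b) -> (c <-> c))) <-> (((c <-> (c -> c)) -> (c -> b)) <-> (a -> !(c -> a)))) = 4 <-> 3 = 3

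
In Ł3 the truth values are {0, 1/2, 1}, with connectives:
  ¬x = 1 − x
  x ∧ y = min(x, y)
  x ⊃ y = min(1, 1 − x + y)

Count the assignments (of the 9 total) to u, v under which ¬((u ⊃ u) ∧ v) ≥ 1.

3

u = 0, v = 0 ↦ 1  ≥
u = 0, v = 1/2 ↦ 1/2  <
u = 0, v = 1 ↦ 0  <
u = 1/2, v = 0 ↦ 1  ≥
u = 1/2, v = 1/2 ↦ 1/2  <
u = 1/2, v = 1 ↦ 0  <
u = 1, v = 0 ↦ 1  ≥
u = 1, v = 1/2 ↦ 1/2  <
u = 1, v = 1 ↦ 0  <
So 3 of the 9 assignments meet the threshold.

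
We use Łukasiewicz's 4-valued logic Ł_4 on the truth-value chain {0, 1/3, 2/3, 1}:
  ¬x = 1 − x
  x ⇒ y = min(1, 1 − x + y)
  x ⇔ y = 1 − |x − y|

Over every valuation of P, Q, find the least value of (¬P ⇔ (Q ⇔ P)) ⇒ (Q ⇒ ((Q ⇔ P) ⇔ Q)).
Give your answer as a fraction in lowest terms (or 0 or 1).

Take P = 1/3, Q = 1:
¬P = ¬1/3 = 2/3
Q ⇔ P = 1 ⇔ 1/3 = 1/3
¬P ⇔ (Q ⇔ P) = 2/3 ⇔ 1/3 = 2/3
Q ⇔ P = 1 ⇔ 1/3 = 1/3
(Q ⇔ P) ⇔ Q = 1/3 ⇔ 1 = 1/3
Q ⇒ ((Q ⇔ P) ⇔ Q) = 1 ⇒ 1/3 = 1/3
(¬P ⇔ (Q ⇔ P)) ⇒ (Q ⇒ ((Q ⇔ P) ⇔ Q)) = 2/3 ⇒ 1/3 = 2/3
No assignment yields a value below 2/3, so this is the minimum.

2/3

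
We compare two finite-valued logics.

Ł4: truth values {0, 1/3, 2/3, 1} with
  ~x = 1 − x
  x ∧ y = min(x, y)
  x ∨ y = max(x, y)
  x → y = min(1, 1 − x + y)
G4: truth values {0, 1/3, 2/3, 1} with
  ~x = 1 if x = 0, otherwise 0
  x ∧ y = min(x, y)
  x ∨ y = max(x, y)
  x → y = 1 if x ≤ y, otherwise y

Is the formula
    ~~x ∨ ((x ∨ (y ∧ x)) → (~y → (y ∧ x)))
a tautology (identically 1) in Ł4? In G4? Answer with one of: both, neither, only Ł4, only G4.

In Ł4: at x = 1/3, y = 0 the value is 2/3 — not a tautology.
In G4: every assignment gives 1 — tautology.

only G4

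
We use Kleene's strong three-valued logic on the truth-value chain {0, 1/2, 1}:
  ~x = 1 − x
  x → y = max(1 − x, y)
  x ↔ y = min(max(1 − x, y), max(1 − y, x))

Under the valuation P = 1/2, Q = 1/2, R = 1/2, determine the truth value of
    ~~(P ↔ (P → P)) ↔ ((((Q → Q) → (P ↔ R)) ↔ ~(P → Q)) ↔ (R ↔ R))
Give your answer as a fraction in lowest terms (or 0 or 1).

1/2

P → P = 1/2 → 1/2 = 1/2
P ↔ (P → P) = 1/2 ↔ 1/2 = 1/2
~(P ↔ (P → P)) = ~1/2 = 1/2
~~(P ↔ (P → P)) = ~1/2 = 1/2
Q → Q = 1/2 → 1/2 = 1/2
P ↔ R = 1/2 ↔ 1/2 = 1/2
(Q → Q) → (P ↔ R) = 1/2 → 1/2 = 1/2
P → Q = 1/2 → 1/2 = 1/2
~(P → Q) = ~1/2 = 1/2
((Q → Q) → (P ↔ R)) ↔ ~(P → Q) = 1/2 ↔ 1/2 = 1/2
R ↔ R = 1/2 ↔ 1/2 = 1/2
(((Q → Q) → (P ↔ R)) ↔ ~(P → Q)) ↔ (R ↔ R) = 1/2 ↔ 1/2 = 1/2
~~(P ↔ (P → P)) ↔ ((((Q → Q) → (P ↔ R)) ↔ ~(P → Q)) ↔ (R ↔ R)) = 1/2 ↔ 1/2 = 1/2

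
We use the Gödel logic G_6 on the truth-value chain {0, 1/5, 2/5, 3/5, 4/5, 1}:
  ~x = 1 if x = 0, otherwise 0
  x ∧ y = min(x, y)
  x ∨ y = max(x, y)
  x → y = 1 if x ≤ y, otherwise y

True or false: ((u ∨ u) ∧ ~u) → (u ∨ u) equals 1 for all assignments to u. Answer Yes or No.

Yes

u = 0 ↦ 1
u = 1/5 ↦ 1
u = 2/5 ↦ 1
u = 3/5 ↦ 1
u = 4/5 ↦ 1
u = 1 ↦ 1
Every assignment gives a value ≥ 1.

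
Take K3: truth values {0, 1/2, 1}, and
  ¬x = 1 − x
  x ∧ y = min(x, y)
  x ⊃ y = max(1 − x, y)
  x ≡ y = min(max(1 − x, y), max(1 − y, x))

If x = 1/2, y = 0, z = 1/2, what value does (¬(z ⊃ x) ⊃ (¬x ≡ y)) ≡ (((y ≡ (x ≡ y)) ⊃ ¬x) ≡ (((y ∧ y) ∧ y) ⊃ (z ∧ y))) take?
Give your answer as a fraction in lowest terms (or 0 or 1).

z ⊃ x = 1/2 ⊃ 1/2 = 1/2
¬(z ⊃ x) = ¬1/2 = 1/2
¬x = ¬1/2 = 1/2
¬x ≡ y = 1/2 ≡ 0 = 1/2
¬(z ⊃ x) ⊃ (¬x ≡ y) = 1/2 ⊃ 1/2 = 1/2
x ≡ y = 1/2 ≡ 0 = 1/2
y ≡ (x ≡ y) = 0 ≡ 1/2 = 1/2
¬x = ¬1/2 = 1/2
(y ≡ (x ≡ y)) ⊃ ¬x = 1/2 ⊃ 1/2 = 1/2
y ∧ y = 0 ∧ 0 = 0
(y ∧ y) ∧ y = 0 ∧ 0 = 0
z ∧ y = 1/2 ∧ 0 = 0
((y ∧ y) ∧ y) ⊃ (z ∧ y) = 0 ⊃ 0 = 1
((y ≡ (x ≡ y)) ⊃ ¬x) ≡ (((y ∧ y) ∧ y) ⊃ (z ∧ y)) = 1/2 ≡ 1 = 1/2
(¬(z ⊃ x) ⊃ (¬x ≡ y)) ≡ (((y ≡ (x ≡ y)) ⊃ ¬x) ≡ (((y ∧ y) ∧ y) ⊃ (z ∧ y))) = 1/2 ≡ 1/2 = 1/2

1/2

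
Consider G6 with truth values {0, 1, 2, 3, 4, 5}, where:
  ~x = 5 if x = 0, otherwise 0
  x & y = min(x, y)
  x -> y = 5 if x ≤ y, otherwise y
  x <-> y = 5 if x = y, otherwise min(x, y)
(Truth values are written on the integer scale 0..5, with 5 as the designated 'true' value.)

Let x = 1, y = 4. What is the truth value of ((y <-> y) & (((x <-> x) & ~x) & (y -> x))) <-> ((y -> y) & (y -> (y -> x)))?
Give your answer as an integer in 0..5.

y <-> y = 4 <-> 4 = 5
x <-> x = 1 <-> 1 = 5
~x = ~1 = 0
(x <-> x) & ~x = 5 & 0 = 0
y -> x = 4 -> 1 = 1
((x <-> x) & ~x) & (y -> x) = 0 & 1 = 0
(y <-> y) & (((x <-> x) & ~x) & (y -> x)) = 5 & 0 = 0
y -> y = 4 -> 4 = 5
y -> x = 4 -> 1 = 1
y -> (y -> x) = 4 -> 1 = 1
(y -> y) & (y -> (y -> x)) = 5 & 1 = 1
((y <-> y) & (((x <-> x) & ~x) & (y -> x))) <-> ((y -> y) & (y -> (y -> x))) = 0 <-> 1 = 0

0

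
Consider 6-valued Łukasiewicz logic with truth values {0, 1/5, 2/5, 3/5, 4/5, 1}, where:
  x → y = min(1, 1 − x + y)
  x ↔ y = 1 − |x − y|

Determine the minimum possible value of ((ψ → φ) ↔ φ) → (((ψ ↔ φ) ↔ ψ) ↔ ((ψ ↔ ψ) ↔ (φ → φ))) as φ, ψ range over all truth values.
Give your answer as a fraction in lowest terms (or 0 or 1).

0

Take φ = 0, ψ = 1:
ψ → φ = 1 → 0 = 0
(ψ → φ) ↔ φ = 0 ↔ 0 = 1
ψ ↔ φ = 1 ↔ 0 = 0
(ψ ↔ φ) ↔ ψ = 0 ↔ 1 = 0
ψ ↔ ψ = 1 ↔ 1 = 1
φ → φ = 0 → 0 = 1
(ψ ↔ ψ) ↔ (φ → φ) = 1 ↔ 1 = 1
((ψ ↔ φ) ↔ ψ) ↔ ((ψ ↔ ψ) ↔ (φ → φ)) = 0 ↔ 1 = 0
((ψ → φ) ↔ φ) → (((ψ ↔ φ) ↔ ψ) ↔ ((ψ ↔ ψ) ↔ (φ → φ))) = 1 → 0 = 0
No assignment yields a value below 0, so this is the minimum.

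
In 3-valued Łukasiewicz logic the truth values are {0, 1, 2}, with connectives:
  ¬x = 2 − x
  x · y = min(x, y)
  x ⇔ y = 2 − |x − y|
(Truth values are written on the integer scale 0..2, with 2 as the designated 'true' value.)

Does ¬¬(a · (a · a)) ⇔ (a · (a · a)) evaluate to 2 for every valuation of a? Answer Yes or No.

a = 0 ↦ 2
a = 1 ↦ 2
a = 2 ↦ 2
Every assignment gives a value ≥ 2.

Yes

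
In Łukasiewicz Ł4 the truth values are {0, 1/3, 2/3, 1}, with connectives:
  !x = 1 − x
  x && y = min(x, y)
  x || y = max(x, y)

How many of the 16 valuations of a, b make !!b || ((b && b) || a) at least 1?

7

a = 0, b = 0 ↦ 0  <
a = 0, b = 1/3 ↦ 1/3  <
a = 0, b = 2/3 ↦ 2/3  <
a = 0, b = 1 ↦ 1  ≥
a = 1/3, b = 0 ↦ 1/3  <
a = 1/3, b = 1/3 ↦ 1/3  <
a = 1/3, b = 2/3 ↦ 2/3  <
a = 1/3, b = 1 ↦ 1  ≥
a = 2/3, b = 0 ↦ 2/3  <
a = 2/3, b = 1/3 ↦ 2/3  <
a = 2/3, b = 2/3 ↦ 2/3  <
a = 2/3, b = 1 ↦ 1  ≥
a = 1, b = 0 ↦ 1  ≥
a = 1, b = 1/3 ↦ 1  ≥
a = 1, b = 2/3 ↦ 1  ≥
a = 1, b = 1 ↦ 1  ≥
So 7 of the 16 assignments meet the threshold.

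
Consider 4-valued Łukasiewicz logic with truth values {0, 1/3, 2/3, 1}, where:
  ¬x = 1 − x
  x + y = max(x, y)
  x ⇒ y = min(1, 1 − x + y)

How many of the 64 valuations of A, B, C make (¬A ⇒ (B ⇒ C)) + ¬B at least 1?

54

value 1: 54 assignments (counts)
value 2/3: 6 assignments
value 1/3: 3 assignments
value 0: 1 assignment
So 54 of the 64 assignments meet the threshold.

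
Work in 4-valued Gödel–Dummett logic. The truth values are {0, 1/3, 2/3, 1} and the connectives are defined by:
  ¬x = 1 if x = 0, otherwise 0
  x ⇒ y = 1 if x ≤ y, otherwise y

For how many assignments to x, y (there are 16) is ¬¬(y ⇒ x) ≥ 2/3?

x = 0, y = 0 ↦ 1  ≥
x = 0, y = 1/3 ↦ 0  <
x = 0, y = 2/3 ↦ 0  <
x = 0, y = 1 ↦ 0  <
x = 1/3, y = 0 ↦ 1  ≥
x = 1/3, y = 1/3 ↦ 1  ≥
x = 1/3, y = 2/3 ↦ 1  ≥
x = 1/3, y = 1 ↦ 1  ≥
x = 2/3, y = 0 ↦ 1  ≥
x = 2/3, y = 1/3 ↦ 1  ≥
x = 2/3, y = 2/3 ↦ 1  ≥
x = 2/3, y = 1 ↦ 1  ≥
x = 1, y = 0 ↦ 1  ≥
x = 1, y = 1/3 ↦ 1  ≥
x = 1, y = 2/3 ↦ 1  ≥
x = 1, y = 1 ↦ 1  ≥
So 13 of the 16 assignments meet the threshold.

13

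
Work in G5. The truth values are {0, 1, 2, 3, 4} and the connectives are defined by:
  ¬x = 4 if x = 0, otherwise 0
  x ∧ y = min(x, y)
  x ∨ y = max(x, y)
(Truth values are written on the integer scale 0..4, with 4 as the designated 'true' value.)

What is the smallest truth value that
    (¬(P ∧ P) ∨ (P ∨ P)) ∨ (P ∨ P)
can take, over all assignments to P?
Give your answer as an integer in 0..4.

Take P = 1:
P ∧ P = 1 ∧ 1 = 1
¬(P ∧ P) = ¬1 = 0
P ∨ P = 1 ∨ 1 = 1
¬(P ∧ P) ∨ (P ∨ P) = 0 ∨ 1 = 1
P ∨ P = 1 ∨ 1 = 1
(¬(P ∧ P) ∨ (P ∨ P)) ∨ (P ∨ P) = 1 ∨ 1 = 1
No assignment yields a value below 1, so this is the minimum.

1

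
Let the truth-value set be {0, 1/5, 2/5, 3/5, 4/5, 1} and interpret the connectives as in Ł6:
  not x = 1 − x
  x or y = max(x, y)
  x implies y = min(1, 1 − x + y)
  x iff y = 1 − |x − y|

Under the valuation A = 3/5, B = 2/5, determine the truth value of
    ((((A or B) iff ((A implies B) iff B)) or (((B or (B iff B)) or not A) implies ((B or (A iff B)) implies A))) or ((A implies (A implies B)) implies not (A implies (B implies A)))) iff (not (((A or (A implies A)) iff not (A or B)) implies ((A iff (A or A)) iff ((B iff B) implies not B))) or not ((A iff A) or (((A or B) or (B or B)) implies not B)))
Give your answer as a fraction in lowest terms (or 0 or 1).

A or B = 3/5 or 2/5 = 3/5
A implies B = 3/5 implies 2/5 = 4/5
(A implies B) iff B = 4/5 iff 2/5 = 3/5
(A or B) iff ((A implies B) iff B) = 3/5 iff 3/5 = 1
B iff B = 2/5 iff 2/5 = 1
B or (B iff B) = 2/5 or 1 = 1
not A = not 3/5 = 2/5
(B or (B iff B)) or not A = 1 or 2/5 = 1
A iff B = 3/5 iff 2/5 = 4/5
B or (A iff B) = 2/5 or 4/5 = 4/5
(B or (A iff B)) implies A = 4/5 implies 3/5 = 4/5
((B or (B iff B)) or not A) implies ((B or (A iff B)) implies A) = 1 implies 4/5 = 4/5
((A or B) iff ((A implies B) iff B)) or (((B or (B iff B)) or not A) implies ((B or (A iff B)) implies A)) = 1 or 4/5 = 1
A implies B = 3/5 implies 2/5 = 4/5
A implies (A implies B) = 3/5 implies 4/5 = 1
B implies A = 2/5 implies 3/5 = 1
A implies (B implies A) = 3/5 implies 1 = 1
not (A implies (B implies A)) = not 1 = 0
(A implies (A implies B)) implies not (A implies (B implies A)) = 1 implies 0 = 0
(((A or B) iff ((A implies B) iff B)) or (((B or (B iff B)) or not A) implies ((B or (A iff B)) implies A))) or ((A implies (A implies B)) implies not (A implies (B implies A))) = 1 or 0 = 1
A implies A = 3/5 implies 3/5 = 1
A or (A implies A) = 3/5 or 1 = 1
A or B = 3/5 or 2/5 = 3/5
not (A or B) = not 3/5 = 2/5
(A or (A implies A)) iff not (A or B) = 1 iff 2/5 = 2/5
A or A = 3/5 or 3/5 = 3/5
A iff (A or A) = 3/5 iff 3/5 = 1
B iff B = 2/5 iff 2/5 = 1
not B = not 2/5 = 3/5
(B iff B) implies not B = 1 implies 3/5 = 3/5
(A iff (A or A)) iff ((B iff B) implies not B) = 1 iff 3/5 = 3/5
((A or (A implies A)) iff not (A or B)) implies ((A iff (A or A)) iff ((B iff B) implies not B)) = 2/5 implies 3/5 = 1
not (((A or (A implies A)) iff not (A or B)) implies ((A iff (A or A)) iff ((B iff B) implies not B))) = not 1 = 0
A iff A = 3/5 iff 3/5 = 1
A or B = 3/5 or 2/5 = 3/5
B or B = 2/5 or 2/5 = 2/5
(A or B) or (B or B) = 3/5 or 2/5 = 3/5
not B = not 2/5 = 3/5
((A or B) or (B or B)) implies not B = 3/5 implies 3/5 = 1
(A iff A) or (((A or B) or (B or B)) implies not B) = 1 or 1 = 1
not ((A iff A) or (((A or B) or (B or B)) implies not B)) = not 1 = 0
not (((A or (A implies A)) iff not (A or B)) implies ((A iff (A or A)) iff ((B iff B) implies not B))) or not ((A iff A) or (((A or B) or (B or B)) implies not B)) = 0 or 0 = 0
((((A or B) iff ((A implies B) iff B)) or (((B or (B iff B)) or not A) implies ((B or (A iff B)) implies A))) or ((A implies (A implies B)) implies not (A implies (B implies A)))) iff (not (((A or (A implies A)) iff not (A or B)) implies ((A iff (A or A)) iff ((B iff B) implies not B))) or not ((A iff A) or (((A or B) or (B or B)) implies not B))) = 1 iff 0 = 0

0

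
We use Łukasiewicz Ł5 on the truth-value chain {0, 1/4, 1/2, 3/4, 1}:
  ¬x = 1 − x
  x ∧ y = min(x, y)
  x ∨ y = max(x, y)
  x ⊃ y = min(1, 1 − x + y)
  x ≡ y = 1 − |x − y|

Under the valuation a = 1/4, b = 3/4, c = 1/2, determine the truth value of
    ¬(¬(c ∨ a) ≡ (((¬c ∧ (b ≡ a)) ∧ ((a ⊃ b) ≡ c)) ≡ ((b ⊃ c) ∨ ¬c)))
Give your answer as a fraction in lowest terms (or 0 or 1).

c ∨ a = 1/2 ∨ 1/4 = 1/2
¬(c ∨ a) = ¬1/2 = 1/2
¬c = ¬1/2 = 1/2
b ≡ a = 3/4 ≡ 1/4 = 1/2
¬c ∧ (b ≡ a) = 1/2 ∧ 1/2 = 1/2
a ⊃ b = 1/4 ⊃ 3/4 = 1
(a ⊃ b) ≡ c = 1 ≡ 1/2 = 1/2
(¬c ∧ (b ≡ a)) ∧ ((a ⊃ b) ≡ c) = 1/2 ∧ 1/2 = 1/2
b ⊃ c = 3/4 ⊃ 1/2 = 3/4
¬c = ¬1/2 = 1/2
(b ⊃ c) ∨ ¬c = 3/4 ∨ 1/2 = 3/4
((¬c ∧ (b ≡ a)) ∧ ((a ⊃ b) ≡ c)) ≡ ((b ⊃ c) ∨ ¬c) = 1/2 ≡ 3/4 = 3/4
¬(c ∨ a) ≡ (((¬c ∧ (b ≡ a)) ∧ ((a ⊃ b) ≡ c)) ≡ ((b ⊃ c) ∨ ¬c)) = 1/2 ≡ 3/4 = 3/4
¬(¬(c ∨ a) ≡ (((¬c ∧ (b ≡ a)) ∧ ((a ⊃ b) ≡ c)) ≡ ((b ⊃ c) ∨ ¬c))) = ¬3/4 = 1/4

1/4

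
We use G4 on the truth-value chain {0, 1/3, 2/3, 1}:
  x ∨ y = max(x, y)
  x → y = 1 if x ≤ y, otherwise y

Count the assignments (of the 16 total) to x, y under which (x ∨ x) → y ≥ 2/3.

x = 0, y = 0 ↦ 1  ≥
x = 0, y = 1/3 ↦ 1  ≥
x = 0, y = 2/3 ↦ 1  ≥
x = 0, y = 1 ↦ 1  ≥
x = 1/3, y = 0 ↦ 0  <
x = 1/3, y = 1/3 ↦ 1  ≥
x = 1/3, y = 2/3 ↦ 1  ≥
x = 1/3, y = 1 ↦ 1  ≥
x = 2/3, y = 0 ↦ 0  <
x = 2/3, y = 1/3 ↦ 1/3  <
x = 2/3, y = 2/3 ↦ 1  ≥
x = 2/3, y = 1 ↦ 1  ≥
x = 1, y = 0 ↦ 0  <
x = 1, y = 1/3 ↦ 1/3  <
x = 1, y = 2/3 ↦ 2/3  ≥
x = 1, y = 1 ↦ 1  ≥
So 11 of the 16 assignments meet the threshold.

11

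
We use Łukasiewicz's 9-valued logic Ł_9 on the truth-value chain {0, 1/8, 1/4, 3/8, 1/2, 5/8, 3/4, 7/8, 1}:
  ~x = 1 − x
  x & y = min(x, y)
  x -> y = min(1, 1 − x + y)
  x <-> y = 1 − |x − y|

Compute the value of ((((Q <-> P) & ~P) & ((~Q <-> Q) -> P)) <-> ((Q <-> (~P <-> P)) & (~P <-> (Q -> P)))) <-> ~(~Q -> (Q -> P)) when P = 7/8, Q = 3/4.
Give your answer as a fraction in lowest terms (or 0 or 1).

Q <-> P = 3/4 <-> 7/8 = 7/8
~P = ~7/8 = 1/8
(Q <-> P) & ~P = 7/8 & 1/8 = 1/8
~Q = ~3/4 = 1/4
~Q <-> Q = 1/4 <-> 3/4 = 1/2
(~Q <-> Q) -> P = 1/2 -> 7/8 = 1
((Q <-> P) & ~P) & ((~Q <-> Q) -> P) = 1/8 & 1 = 1/8
~P = ~7/8 = 1/8
~P <-> P = 1/8 <-> 7/8 = 1/4
Q <-> (~P <-> P) = 3/4 <-> 1/4 = 1/2
~P = ~7/8 = 1/8
Q -> P = 3/4 -> 7/8 = 1
~P <-> (Q -> P) = 1/8 <-> 1 = 1/8
(Q <-> (~P <-> P)) & (~P <-> (Q -> P)) = 1/2 & 1/8 = 1/8
(((Q <-> P) & ~P) & ((~Q <-> Q) -> P)) <-> ((Q <-> (~P <-> P)) & (~P <-> (Q -> P))) = 1/8 <-> 1/8 = 1
~Q = ~3/4 = 1/4
Q -> P = 3/4 -> 7/8 = 1
~Q -> (Q -> P) = 1/4 -> 1 = 1
~(~Q -> (Q -> P)) = ~1 = 0
((((Q <-> P) & ~P) & ((~Q <-> Q) -> P)) <-> ((Q <-> (~P <-> P)) & (~P <-> (Q -> P)))) <-> ~(~Q -> (Q -> P)) = 1 <-> 0 = 0

0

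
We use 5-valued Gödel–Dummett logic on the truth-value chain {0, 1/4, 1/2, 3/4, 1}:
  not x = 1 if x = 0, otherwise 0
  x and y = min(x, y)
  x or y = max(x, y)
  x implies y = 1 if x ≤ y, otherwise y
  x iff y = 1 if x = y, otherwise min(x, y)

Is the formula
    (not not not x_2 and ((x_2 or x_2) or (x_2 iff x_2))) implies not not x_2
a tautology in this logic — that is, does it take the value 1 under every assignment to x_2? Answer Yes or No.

Counterexample: take x_2 = 0.
not x_2 = not 0 = 1
not not x_2 = not 1 = 0
not not not x_2 = not 0 = 1
x_2 or x_2 = 0 or 0 = 0
x_2 iff x_2 = 0 iff 0 = 1
(x_2 or x_2) or (x_2 iff x_2) = 0 or 1 = 1
not not not x_2 and ((x_2 or x_2) or (x_2 iff x_2)) = 1 and 1 = 1
not x_2 = not 0 = 1
not not x_2 = not 1 = 0
(not not not x_2 and ((x_2 or x_2) or (x_2 iff x_2))) implies not not x_2 = 1 implies 0 = 0
This gives 0 ≠ 1.

No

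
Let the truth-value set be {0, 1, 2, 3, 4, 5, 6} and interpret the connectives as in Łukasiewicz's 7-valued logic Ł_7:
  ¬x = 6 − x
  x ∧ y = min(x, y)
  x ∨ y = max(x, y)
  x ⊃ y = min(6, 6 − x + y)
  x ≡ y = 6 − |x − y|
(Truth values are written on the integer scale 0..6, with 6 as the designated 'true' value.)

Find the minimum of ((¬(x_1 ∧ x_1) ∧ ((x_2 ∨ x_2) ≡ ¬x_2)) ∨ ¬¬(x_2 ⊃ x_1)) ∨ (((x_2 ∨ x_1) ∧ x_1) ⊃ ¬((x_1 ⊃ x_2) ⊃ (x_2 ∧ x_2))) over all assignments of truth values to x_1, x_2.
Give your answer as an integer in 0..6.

3

Take x_1 = 3, x_2 = 6:
x_1 ∧ x_1 = 3 ∧ 3 = 3
¬(x_1 ∧ x_1) = ¬3 = 3
x_2 ∨ x_2 = 6 ∨ 6 = 6
¬x_2 = ¬6 = 0
(x_2 ∨ x_2) ≡ ¬x_2 = 6 ≡ 0 = 0
¬(x_1 ∧ x_1) ∧ ((x_2 ∨ x_2) ≡ ¬x_2) = 3 ∧ 0 = 0
x_2 ⊃ x_1 = 6 ⊃ 3 = 3
¬(x_2 ⊃ x_1) = ¬3 = 3
¬¬(x_2 ⊃ x_1) = ¬3 = 3
(¬(x_1 ∧ x_1) ∧ ((x_2 ∨ x_2) ≡ ¬x_2)) ∨ ¬¬(x_2 ⊃ x_1) = 0 ∨ 3 = 3
x_2 ∨ x_1 = 6 ∨ 3 = 6
(x_2 ∨ x_1) ∧ x_1 = 6 ∧ 3 = 3
x_1 ⊃ x_2 = 3 ⊃ 6 = 6
x_2 ∧ x_2 = 6 ∧ 6 = 6
(x_1 ⊃ x_2) ⊃ (x_2 ∧ x_2) = 6 ⊃ 6 = 6
¬((x_1 ⊃ x_2) ⊃ (x_2 ∧ x_2)) = ¬6 = 0
((x_2 ∨ x_1) ∧ x_1) ⊃ ¬((x_1 ⊃ x_2) ⊃ (x_2 ∧ x_2)) = 3 ⊃ 0 = 3
((¬(x_1 ∧ x_1) ∧ ((x_2 ∨ x_2) ≡ ¬x_2)) ∨ ¬¬(x_2 ⊃ x_1)) ∨ (((x_2 ∨ x_1) ∧ x_1) ⊃ ¬((x_1 ⊃ x_2) ⊃ (x_2 ∧ x_2))) = 3 ∨ 3 = 3
No assignment yields a value below 3, so this is the minimum.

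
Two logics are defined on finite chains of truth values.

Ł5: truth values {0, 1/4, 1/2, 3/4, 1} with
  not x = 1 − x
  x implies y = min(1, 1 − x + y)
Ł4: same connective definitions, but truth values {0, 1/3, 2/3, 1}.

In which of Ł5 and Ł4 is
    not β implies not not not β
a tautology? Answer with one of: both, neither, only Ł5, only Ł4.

In Ł5: every assignment gives 1 — tautology.
In Ł4: every assignment gives 1 — tautology.

both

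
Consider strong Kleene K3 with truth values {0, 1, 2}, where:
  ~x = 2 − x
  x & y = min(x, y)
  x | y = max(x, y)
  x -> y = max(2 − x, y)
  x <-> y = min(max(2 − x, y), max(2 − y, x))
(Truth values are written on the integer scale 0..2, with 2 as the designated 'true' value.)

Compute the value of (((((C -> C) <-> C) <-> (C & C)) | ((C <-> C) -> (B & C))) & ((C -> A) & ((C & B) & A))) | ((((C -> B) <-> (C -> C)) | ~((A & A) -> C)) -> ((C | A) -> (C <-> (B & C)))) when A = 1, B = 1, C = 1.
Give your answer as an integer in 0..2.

1

C -> C = 1 -> 1 = 1
(C -> C) <-> C = 1 <-> 1 = 1
C & C = 1 & 1 = 1
((C -> C) <-> C) <-> (C & C) = 1 <-> 1 = 1
C <-> C = 1 <-> 1 = 1
B & C = 1 & 1 = 1
(C <-> C) -> (B & C) = 1 -> 1 = 1
(((C -> C) <-> C) <-> (C & C)) | ((C <-> C) -> (B & C)) = 1 | 1 = 1
C -> A = 1 -> 1 = 1
C & B = 1 & 1 = 1
(C & B) & A = 1 & 1 = 1
(C -> A) & ((C & B) & A) = 1 & 1 = 1
((((C -> C) <-> C) <-> (C & C)) | ((C <-> C) -> (B & C))) & ((C -> A) & ((C & B) & A)) = 1 & 1 = 1
C -> B = 1 -> 1 = 1
C -> C = 1 -> 1 = 1
(C -> B) <-> (C -> C) = 1 <-> 1 = 1
A & A = 1 & 1 = 1
(A & A) -> C = 1 -> 1 = 1
~((A & A) -> C) = ~1 = 1
((C -> B) <-> (C -> C)) | ~((A & A) -> C) = 1 | 1 = 1
C | A = 1 | 1 = 1
B & C = 1 & 1 = 1
C <-> (B & C) = 1 <-> 1 = 1
(C | A) -> (C <-> (B & C)) = 1 -> 1 = 1
(((C -> B) <-> (C -> C)) | ~((A & A) -> C)) -> ((C | A) -> (C <-> (B & C))) = 1 -> 1 = 1
(((((C -> C) <-> C) <-> (C & C)) | ((C <-> C) -> (B & C))) & ((C -> A) & ((C & B) & A))) | ((((C -> B) <-> (C -> C)) | ~((A & A) -> C)) -> ((C | A) -> (C <-> (B & C)))) = 1 | 1 = 1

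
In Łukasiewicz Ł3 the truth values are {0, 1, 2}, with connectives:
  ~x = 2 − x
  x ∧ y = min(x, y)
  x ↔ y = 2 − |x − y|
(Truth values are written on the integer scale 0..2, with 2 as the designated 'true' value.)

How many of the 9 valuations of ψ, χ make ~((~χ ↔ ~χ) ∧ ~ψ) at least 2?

ψ = 0, χ = 0 ↦ 0  <
ψ = 0, χ = 1 ↦ 0  <
ψ = 0, χ = 2 ↦ 0  <
ψ = 1, χ = 0 ↦ 1  <
ψ = 1, χ = 1 ↦ 1  <
ψ = 1, χ = 2 ↦ 1  <
ψ = 2, χ = 0 ↦ 2  ≥
ψ = 2, χ = 1 ↦ 2  ≥
ψ = 2, χ = 2 ↦ 2  ≥
So 3 of the 9 assignments meet the threshold.

3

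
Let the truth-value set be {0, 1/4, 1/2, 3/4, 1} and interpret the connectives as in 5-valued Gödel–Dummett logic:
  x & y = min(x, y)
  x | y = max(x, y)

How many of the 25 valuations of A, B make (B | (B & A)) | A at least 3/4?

value 1: 9 assignments (counts)
value 3/4: 7 assignments (counts)
value 1/2: 5 assignments
value 1/4: 3 assignments
value 0: 1 assignment
So 16 of the 25 assignments meet the threshold.

16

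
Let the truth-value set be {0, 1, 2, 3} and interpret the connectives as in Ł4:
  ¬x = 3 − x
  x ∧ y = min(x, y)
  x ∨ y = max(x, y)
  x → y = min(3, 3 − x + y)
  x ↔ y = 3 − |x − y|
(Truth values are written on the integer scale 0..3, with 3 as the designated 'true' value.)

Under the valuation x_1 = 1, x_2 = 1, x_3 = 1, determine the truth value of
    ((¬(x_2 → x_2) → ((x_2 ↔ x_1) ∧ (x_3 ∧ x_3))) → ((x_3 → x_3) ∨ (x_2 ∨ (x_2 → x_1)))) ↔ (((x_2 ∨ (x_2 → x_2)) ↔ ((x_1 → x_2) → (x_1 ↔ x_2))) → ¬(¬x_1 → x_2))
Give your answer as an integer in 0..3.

x_2 → x_2 = 1 → 1 = 3
¬(x_2 → x_2) = ¬3 = 0
x_2 ↔ x_1 = 1 ↔ 1 = 3
x_3 ∧ x_3 = 1 ∧ 1 = 1
(x_2 ↔ x_1) ∧ (x_3 ∧ x_3) = 3 ∧ 1 = 1
¬(x_2 → x_2) → ((x_2 ↔ x_1) ∧ (x_3 ∧ x_3)) = 0 → 1 = 3
x_3 → x_3 = 1 → 1 = 3
x_2 → x_1 = 1 → 1 = 3
x_2 ∨ (x_2 → x_1) = 1 ∨ 3 = 3
(x_3 → x_3) ∨ (x_2 ∨ (x_2 → x_1)) = 3 ∨ 3 = 3
(¬(x_2 → x_2) → ((x_2 ↔ x_1) ∧ (x_3 ∧ x_3))) → ((x_3 → x_3) ∨ (x_2 ∨ (x_2 → x_1))) = 3 → 3 = 3
x_2 → x_2 = 1 → 1 = 3
x_2 ∨ (x_2 → x_2) = 1 ∨ 3 = 3
x_1 → x_2 = 1 → 1 = 3
x_1 ↔ x_2 = 1 ↔ 1 = 3
(x_1 → x_2) → (x_1 ↔ x_2) = 3 → 3 = 3
(x_2 ∨ (x_2 → x_2)) ↔ ((x_1 → x_2) → (x_1 ↔ x_2)) = 3 ↔ 3 = 3
¬x_1 = ¬1 = 2
¬x_1 → x_2 = 2 → 1 = 2
¬(¬x_1 → x_2) = ¬2 = 1
((x_2 ∨ (x_2 → x_2)) ↔ ((x_1 → x_2) → (x_1 ↔ x_2))) → ¬(¬x_1 → x_2) = 3 → 1 = 1
((¬(x_2 → x_2) → ((x_2 ↔ x_1) ∧ (x_3 ∧ x_3))) → ((x_3 → x_3) ∨ (x_2 ∨ (x_2 → x_1)))) ↔ (((x_2 ∨ (x_2 → x_2)) ↔ ((x_1 → x_2) → (x_1 ↔ x_2))) → ¬(¬x_1 → x_2)) = 3 ↔ 1 = 1

1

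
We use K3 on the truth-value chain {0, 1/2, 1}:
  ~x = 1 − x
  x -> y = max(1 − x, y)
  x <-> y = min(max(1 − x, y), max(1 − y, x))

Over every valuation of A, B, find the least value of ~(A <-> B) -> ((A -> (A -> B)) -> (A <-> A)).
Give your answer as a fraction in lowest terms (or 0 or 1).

1/2

Take A = 1/2, B = 0:
A <-> B = 1/2 <-> 0 = 1/2
~(A <-> B) = ~1/2 = 1/2
A -> B = 1/2 -> 0 = 1/2
A -> (A -> B) = 1/2 -> 1/2 = 1/2
A <-> A = 1/2 <-> 1/2 = 1/2
(A -> (A -> B)) -> (A <-> A) = 1/2 -> 1/2 = 1/2
~(A <-> B) -> ((A -> (A -> B)) -> (A <-> A)) = 1/2 -> 1/2 = 1/2
No assignment yields a value below 1/2, so this is the minimum.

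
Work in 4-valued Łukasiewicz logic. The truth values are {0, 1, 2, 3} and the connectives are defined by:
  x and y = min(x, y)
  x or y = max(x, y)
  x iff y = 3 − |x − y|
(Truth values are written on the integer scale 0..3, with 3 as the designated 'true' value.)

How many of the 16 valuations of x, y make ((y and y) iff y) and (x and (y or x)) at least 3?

x = 0, y = 0 ↦ 0  <
x = 0, y = 1 ↦ 0  <
x = 0, y = 2 ↦ 0  <
x = 0, y = 3 ↦ 0  <
x = 1, y = 0 ↦ 1  <
x = 1, y = 1 ↦ 1  <
x = 1, y = 2 ↦ 1  <
x = 1, y = 3 ↦ 1  <
x = 2, y = 0 ↦ 2  <
x = 2, y = 1 ↦ 2  <
x = 2, y = 2 ↦ 2  <
x = 2, y = 3 ↦ 2  <
x = 3, y = 0 ↦ 3  ≥
x = 3, y = 1 ↦ 3  ≥
x = 3, y = 2 ↦ 3  ≥
x = 3, y = 3 ↦ 3  ≥
So 4 of the 16 assignments meet the threshold.

4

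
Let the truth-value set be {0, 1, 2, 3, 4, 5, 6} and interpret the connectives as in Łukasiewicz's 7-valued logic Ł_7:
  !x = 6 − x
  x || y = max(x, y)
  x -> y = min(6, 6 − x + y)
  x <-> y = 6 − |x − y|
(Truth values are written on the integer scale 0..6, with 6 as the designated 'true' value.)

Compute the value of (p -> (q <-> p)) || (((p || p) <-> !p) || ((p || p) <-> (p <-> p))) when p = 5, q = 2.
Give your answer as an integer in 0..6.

5

q <-> p = 2 <-> 5 = 3
p -> (q <-> p) = 5 -> 3 = 4
p || p = 5 || 5 = 5
!p = !5 = 1
(p || p) <-> !p = 5 <-> 1 = 2
p || p = 5 || 5 = 5
p <-> p = 5 <-> 5 = 6
(p || p) <-> (p <-> p) = 5 <-> 6 = 5
((p || p) <-> !p) || ((p || p) <-> (p <-> p)) = 2 || 5 = 5
(p -> (q <-> p)) || (((p || p) <-> !p) || ((p || p) <-> (p <-> p))) = 4 || 5 = 5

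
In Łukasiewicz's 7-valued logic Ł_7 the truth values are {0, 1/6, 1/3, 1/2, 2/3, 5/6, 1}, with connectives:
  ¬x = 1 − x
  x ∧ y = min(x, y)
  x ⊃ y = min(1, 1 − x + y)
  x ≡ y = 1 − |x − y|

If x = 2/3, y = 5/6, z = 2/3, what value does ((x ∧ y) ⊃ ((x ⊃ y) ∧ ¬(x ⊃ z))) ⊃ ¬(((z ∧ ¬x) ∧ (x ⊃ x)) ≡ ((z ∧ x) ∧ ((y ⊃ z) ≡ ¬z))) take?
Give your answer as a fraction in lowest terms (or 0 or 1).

x ∧ y = 2/3 ∧ 5/6 = 2/3
x ⊃ y = 2/3 ⊃ 5/6 = 1
x ⊃ z = 2/3 ⊃ 2/3 = 1
¬(x ⊃ z) = ¬1 = 0
(x ⊃ y) ∧ ¬(x ⊃ z) = 1 ∧ 0 = 0
(x ∧ y) ⊃ ((x ⊃ y) ∧ ¬(x ⊃ z)) = 2/3 ⊃ 0 = 1/3
¬x = ¬2/3 = 1/3
z ∧ ¬x = 2/3 ∧ 1/3 = 1/3
x ⊃ x = 2/3 ⊃ 2/3 = 1
(z ∧ ¬x) ∧ (x ⊃ x) = 1/3 ∧ 1 = 1/3
z ∧ x = 2/3 ∧ 2/3 = 2/3
y ⊃ z = 5/6 ⊃ 2/3 = 5/6
¬z = ¬2/3 = 1/3
(y ⊃ z) ≡ ¬z = 5/6 ≡ 1/3 = 1/2
(z ∧ x) ∧ ((y ⊃ z) ≡ ¬z) = 2/3 ∧ 1/2 = 1/2
((z ∧ ¬x) ∧ (x ⊃ x)) ≡ ((z ∧ x) ∧ ((y ⊃ z) ≡ ¬z)) = 1/3 ≡ 1/2 = 5/6
¬(((z ∧ ¬x) ∧ (x ⊃ x)) ≡ ((z ∧ x) ∧ ((y ⊃ z) ≡ ¬z))) = ¬5/6 = 1/6
((x ∧ y) ⊃ ((x ⊃ y) ∧ ¬(x ⊃ z))) ⊃ ¬(((z ∧ ¬x) ∧ (x ⊃ x)) ≡ ((z ∧ x) ∧ ((y ⊃ z) ≡ ¬z))) = 1/3 ⊃ 1/6 = 5/6

5/6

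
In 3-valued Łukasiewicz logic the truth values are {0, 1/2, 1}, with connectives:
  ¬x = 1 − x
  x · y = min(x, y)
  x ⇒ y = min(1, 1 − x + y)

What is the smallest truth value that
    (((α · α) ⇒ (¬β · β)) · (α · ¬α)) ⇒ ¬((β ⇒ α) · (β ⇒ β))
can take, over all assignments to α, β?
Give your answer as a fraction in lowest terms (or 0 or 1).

Take α = 1/2, β = 0:
α · α = 1/2 · 1/2 = 1/2
¬β = ¬0 = 1
¬β · β = 1 · 0 = 0
(α · α) ⇒ (¬β · β) = 1/2 ⇒ 0 = 1/2
¬α = ¬1/2 = 1/2
α · ¬α = 1/2 · 1/2 = 1/2
((α · α) ⇒ (¬β · β)) · (α · ¬α) = 1/2 · 1/2 = 1/2
β ⇒ α = 0 ⇒ 1/2 = 1
β ⇒ β = 0 ⇒ 0 = 1
(β ⇒ α) · (β ⇒ β) = 1 · 1 = 1
¬((β ⇒ α) · (β ⇒ β)) = ¬1 = 0
(((α · α) ⇒ (¬β · β)) · (α · ¬α)) ⇒ ¬((β ⇒ α) · (β ⇒ β)) = 1/2 ⇒ 0 = 1/2
No assignment yields a value below 1/2, so this is the minimum.

1/2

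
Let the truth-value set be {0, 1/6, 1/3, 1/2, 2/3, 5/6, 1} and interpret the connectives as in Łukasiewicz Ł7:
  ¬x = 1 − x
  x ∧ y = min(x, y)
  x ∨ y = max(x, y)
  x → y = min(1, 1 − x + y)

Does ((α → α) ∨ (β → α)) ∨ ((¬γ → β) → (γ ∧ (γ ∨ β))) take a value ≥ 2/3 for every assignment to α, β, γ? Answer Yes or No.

Yes

At α = 1, β = 0, γ = 2/3, for instance:
α → α = 1 → 1 = 1
β → α = 0 → 1 = 1
(α → α) ∨ (β → α) = 1 ∨ 1 = 1
¬γ = ¬2/3 = 1/3
¬γ → β = 1/3 → 0 = 2/3
γ ∨ β = 2/3 ∨ 0 = 2/3
γ ∧ (γ ∨ β) = 2/3 ∧ 2/3 = 2/3
(¬γ → β) → (γ ∧ (γ ∨ β)) = 2/3 → 2/3 = 1
((α → α) ∨ (β → α)) ∨ ((¬γ → β) → (γ ∧ (γ ∨ β))) = 1 ∨ 1 = 1
and checking the remaining 342 assignments likewise gives ≥ 2/3 in every case.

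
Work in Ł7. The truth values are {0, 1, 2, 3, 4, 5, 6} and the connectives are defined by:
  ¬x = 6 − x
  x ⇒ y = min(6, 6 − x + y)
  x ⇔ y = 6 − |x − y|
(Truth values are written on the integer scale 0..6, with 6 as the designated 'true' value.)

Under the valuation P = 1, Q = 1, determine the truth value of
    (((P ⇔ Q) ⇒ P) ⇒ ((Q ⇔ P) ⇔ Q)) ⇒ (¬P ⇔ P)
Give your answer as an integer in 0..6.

P ⇔ Q = 1 ⇔ 1 = 6
(P ⇔ Q) ⇒ P = 6 ⇒ 1 = 1
Q ⇔ P = 1 ⇔ 1 = 6
(Q ⇔ P) ⇔ Q = 6 ⇔ 1 = 1
((P ⇔ Q) ⇒ P) ⇒ ((Q ⇔ P) ⇔ Q) = 1 ⇒ 1 = 6
¬P = ¬1 = 5
¬P ⇔ P = 5 ⇔ 1 = 2
(((P ⇔ Q) ⇒ P) ⇒ ((Q ⇔ P) ⇔ Q)) ⇒ (¬P ⇔ P) = 6 ⇒ 2 = 2

2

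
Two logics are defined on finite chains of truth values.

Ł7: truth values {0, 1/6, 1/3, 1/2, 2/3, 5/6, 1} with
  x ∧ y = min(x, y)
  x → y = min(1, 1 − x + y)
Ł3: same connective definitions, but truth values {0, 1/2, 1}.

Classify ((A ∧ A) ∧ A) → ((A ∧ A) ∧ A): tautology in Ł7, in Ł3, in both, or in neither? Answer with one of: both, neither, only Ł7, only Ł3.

In Ł7: every assignment gives 1 — tautology.
In Ł3: every assignment gives 1 — tautology.

both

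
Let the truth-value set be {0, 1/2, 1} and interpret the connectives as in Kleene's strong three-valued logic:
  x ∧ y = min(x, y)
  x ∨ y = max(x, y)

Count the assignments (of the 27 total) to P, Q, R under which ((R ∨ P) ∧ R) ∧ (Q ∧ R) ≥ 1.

value 1: 3 assignments (counts)
value 1/2: 9 assignments
value 0: 15 assignments
So 3 of the 27 assignments meet the threshold.

3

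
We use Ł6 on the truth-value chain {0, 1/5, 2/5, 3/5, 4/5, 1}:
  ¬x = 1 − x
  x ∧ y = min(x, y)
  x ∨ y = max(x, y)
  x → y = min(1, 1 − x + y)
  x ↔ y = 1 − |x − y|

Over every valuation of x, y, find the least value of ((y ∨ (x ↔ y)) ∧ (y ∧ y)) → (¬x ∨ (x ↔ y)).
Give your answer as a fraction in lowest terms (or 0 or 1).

3/5

Take x = 2/5, y = 1:
x ↔ y = 2/5 ↔ 1 = 2/5
y ∨ (x ↔ y) = 1 ∨ 2/5 = 1
y ∧ y = 1 ∧ 1 = 1
(y ∨ (x ↔ y)) ∧ (y ∧ y) = 1 ∧ 1 = 1
¬x = ¬2/5 = 3/5
x ↔ y = 2/5 ↔ 1 = 2/5
¬x ∨ (x ↔ y) = 3/5 ∨ 2/5 = 3/5
((y ∨ (x ↔ y)) ∧ (y ∧ y)) → (¬x ∨ (x ↔ y)) = 1 → 3/5 = 3/5
No assignment yields a value below 3/5, so this is the minimum.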